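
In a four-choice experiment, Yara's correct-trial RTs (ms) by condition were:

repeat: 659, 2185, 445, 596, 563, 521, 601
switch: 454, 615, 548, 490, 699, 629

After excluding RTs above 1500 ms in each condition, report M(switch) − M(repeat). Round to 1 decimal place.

8.3 ms

repeat: exclude 2185
M(repeat) = 3385/6 = 564.167
M(switch) = 3435/6 = 572.500
Difference = 572.500 − 564.167 = 8.333 ms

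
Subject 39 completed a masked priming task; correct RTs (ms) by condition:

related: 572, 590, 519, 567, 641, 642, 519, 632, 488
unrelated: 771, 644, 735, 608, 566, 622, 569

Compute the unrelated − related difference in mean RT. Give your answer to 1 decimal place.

70.6 ms

M(related) = 5170/9 = 574.444
M(unrelated) = 4515/7 = 645.000
Difference = 645.000 − 574.444 = 70.556 ms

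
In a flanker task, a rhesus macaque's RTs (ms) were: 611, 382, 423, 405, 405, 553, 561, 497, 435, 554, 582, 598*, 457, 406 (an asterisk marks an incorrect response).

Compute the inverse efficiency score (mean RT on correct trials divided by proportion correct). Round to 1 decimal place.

Correct trials (n=13): 611, 382, 423, 405, 405, 553, 561, 497, 435, 554, 582, 457, 406
Mean correct RT = 6271/13 = 482.3846 ms
Proportion correct = 13/14
IES = 482.3846 / (13/14) = 519.491 ms

519.5 ms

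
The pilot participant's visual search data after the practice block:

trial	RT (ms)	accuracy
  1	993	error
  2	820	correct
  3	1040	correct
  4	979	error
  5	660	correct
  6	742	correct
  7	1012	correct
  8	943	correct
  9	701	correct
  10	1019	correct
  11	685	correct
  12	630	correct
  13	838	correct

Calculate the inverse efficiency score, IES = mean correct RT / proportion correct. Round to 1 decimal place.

Correct trials (n=11): 820, 1040, 660, 742, 1012, 943, 701, 1019, 685, 630, 838
Mean correct RT = 9090/11 = 826.3636 ms
Proportion correct = 11/13
IES = 826.3636 / (11/13) = 976.612 ms

976.6 ms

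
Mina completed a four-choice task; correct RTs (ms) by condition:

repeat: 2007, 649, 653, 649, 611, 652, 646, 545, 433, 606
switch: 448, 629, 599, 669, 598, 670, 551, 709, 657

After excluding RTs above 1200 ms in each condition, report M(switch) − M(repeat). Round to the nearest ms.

repeat: exclude 2007
M(repeat) = 5444/9 = 604.889
M(switch) = 5530/9 = 614.444
Difference = 614.444 − 604.889 = 9.556 ms

10 ms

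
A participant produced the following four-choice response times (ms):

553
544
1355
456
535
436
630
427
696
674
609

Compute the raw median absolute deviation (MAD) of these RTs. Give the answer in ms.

Sorted: 427, 436, 456, 535, 544, 553, 609, 630, 674, 696, 1355 → median = 553
|x − 553|: 0, 9, 802, 97, 18, 117, 77, 126, 143, 121, 56
Sorted deviations: 0, 9, 18, 56, 77, 97, 117, 121, 126, 143, 802 → MAD = 97

97 ms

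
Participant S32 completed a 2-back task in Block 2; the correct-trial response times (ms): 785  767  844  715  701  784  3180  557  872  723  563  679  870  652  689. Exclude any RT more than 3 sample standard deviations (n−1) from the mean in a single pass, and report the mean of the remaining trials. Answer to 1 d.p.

728.6 ms

n = 15, ΣRT = 13381, M = 892.067
Σ(x−M)² = 5737884.93; s = √(5737884.93/14) = 640.194
Cutoffs: 892.067 ± 3·640.194 → [-1028.5, 2812.6]
Outside: 3180 → excluded.
Retained (n=14): Σ = 10201, mean = 10201/14 = 728.643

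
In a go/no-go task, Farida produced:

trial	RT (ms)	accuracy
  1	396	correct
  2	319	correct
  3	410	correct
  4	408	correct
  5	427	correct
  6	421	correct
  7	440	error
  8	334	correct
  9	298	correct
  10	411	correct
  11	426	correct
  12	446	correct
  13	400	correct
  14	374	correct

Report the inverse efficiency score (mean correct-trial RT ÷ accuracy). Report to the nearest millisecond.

420 ms

Correct trials (n=13): 396, 319, 410, 408, 427, 421, 334, 298, 411, 426, 446, 400, 374
Mean correct RT = 5070/13 = 390.0000 ms
Proportion correct = 13/14
IES = 390.0000 / (13/14) = 420.000 ms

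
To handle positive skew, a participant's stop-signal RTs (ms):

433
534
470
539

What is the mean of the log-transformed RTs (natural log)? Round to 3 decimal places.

6.198

ln(RT): 6.0707, 6.2804, 6.1527, 6.2897
Σ ln(RT) = 24.7936
Mean = 24.7936/4 = 6.19840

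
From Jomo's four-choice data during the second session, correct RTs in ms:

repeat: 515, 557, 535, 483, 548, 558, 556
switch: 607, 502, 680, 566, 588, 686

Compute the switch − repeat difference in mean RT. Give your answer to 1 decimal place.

68.8 ms

M(repeat) = 3752/7 = 536.000
M(switch) = 3629/6 = 604.833
Difference = 604.833 − 536.000 = 68.833 ms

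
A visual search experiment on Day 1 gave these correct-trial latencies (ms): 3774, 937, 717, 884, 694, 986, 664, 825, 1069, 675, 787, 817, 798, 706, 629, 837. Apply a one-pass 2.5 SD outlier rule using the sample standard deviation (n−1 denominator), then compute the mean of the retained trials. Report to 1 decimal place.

801.7 ms

n = 16, ΣRT = 15799, M = 987.438
Σ(x−M)² = 8508111.94; s = √(8508111.94/15) = 753.132
Cutoffs: 987.438 ± 2.5·753.132 → [-895.4, 2870.3]
Outside: 3774 → excluded.
Retained (n=15): Σ = 12025, mean = 12025/15 = 801.667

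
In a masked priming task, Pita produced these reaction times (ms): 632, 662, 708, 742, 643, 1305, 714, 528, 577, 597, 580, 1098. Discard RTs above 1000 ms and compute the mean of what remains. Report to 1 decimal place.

Excluded: 1098, 1305
Retained (n=10): Σ = 6383
Mean = 6383/10 = 638.3000

638.3 ms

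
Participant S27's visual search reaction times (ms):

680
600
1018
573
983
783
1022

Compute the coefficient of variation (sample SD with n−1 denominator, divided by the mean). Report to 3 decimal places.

n = 7, Σ = 5659, M = 808.4286
Σ(x−M)² = 236017.714; s = √(236017.714/6) = 198.3338
CV = 198.3338 / 808.4286 = 0.24533

0.245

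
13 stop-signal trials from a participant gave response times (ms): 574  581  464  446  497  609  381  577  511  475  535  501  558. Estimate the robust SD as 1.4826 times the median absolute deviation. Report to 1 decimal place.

69.7 ms

Sorted: 381, 446, 464, 475, 497, 501, 511, 535, 558, 574, 577, 581, 609 → median = 511
|x − 511| sorted: 0, 10, 14, 24, 36, 47, 47, 63, 65, 66, 70, 98, 130 → MAD = 47
Robust SD ≈ 1.4826 × 47 = 69.682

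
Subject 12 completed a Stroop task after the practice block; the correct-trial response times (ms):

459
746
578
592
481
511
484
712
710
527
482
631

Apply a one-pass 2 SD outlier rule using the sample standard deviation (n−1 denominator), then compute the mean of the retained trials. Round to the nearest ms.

576 ms

n = 12, ΣRT = 6913, M = 576.083
Σ(x−M)² = 115276.92; s = √(115276.92/11) = 102.371
Cutoffs: 576.083 ± 2·102.371 → [371.3, 780.8]
No RTs fall outside the cutoffs; all 12 retained. Mean = 6913/12 = 576.083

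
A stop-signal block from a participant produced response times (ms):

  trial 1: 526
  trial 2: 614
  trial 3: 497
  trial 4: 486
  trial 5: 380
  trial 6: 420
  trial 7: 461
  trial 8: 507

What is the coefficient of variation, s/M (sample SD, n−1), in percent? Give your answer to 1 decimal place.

n = 8, Σ = 3891, M = 486.3750
Σ(x−M)² = 34761.875; s = √(34761.875/7) = 70.4697
CV = 70.4697 / 486.3750 = 0.14489 = 14.489%

14.5%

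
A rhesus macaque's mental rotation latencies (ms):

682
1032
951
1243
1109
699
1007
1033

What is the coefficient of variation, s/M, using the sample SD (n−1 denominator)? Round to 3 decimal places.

0.199

n = 8, Σ = 7756, M = 969.5000
Σ(x−M)² = 259776.000; s = √(259776.000/7) = 192.6418
CV = 192.6418 / 969.5000 = 0.19870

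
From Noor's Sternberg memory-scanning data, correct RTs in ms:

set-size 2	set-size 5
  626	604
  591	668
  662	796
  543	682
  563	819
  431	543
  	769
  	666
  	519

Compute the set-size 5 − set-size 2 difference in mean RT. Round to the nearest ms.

M(set-size 2) = 3416/6 = 569.333
M(set-size 5) = 6066/9 = 674.000
Difference = 674.000 − 569.333 = 104.667 ms

105 ms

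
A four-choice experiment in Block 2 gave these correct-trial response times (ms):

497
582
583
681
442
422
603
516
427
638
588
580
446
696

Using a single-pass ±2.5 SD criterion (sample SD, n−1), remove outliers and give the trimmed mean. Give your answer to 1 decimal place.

n = 14, ΣRT = 7701, M = 550.071
Σ(x−M)² = 111444.93; s = √(111444.93/13) = 92.589
Cutoffs: 550.071 ± 2.5·92.589 → [318.6, 781.5]
No RTs fall outside the cutoffs; all 14 retained. Mean = 7701/14 = 550.071

550.1 ms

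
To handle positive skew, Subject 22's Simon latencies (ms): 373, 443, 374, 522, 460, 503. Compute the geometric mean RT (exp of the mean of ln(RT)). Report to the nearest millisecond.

442 ms

ln(RT): 5.9216, 6.0936, 5.9243, 6.2577, 6.1312, 6.2206
Mean ln(RT) = 36.5489/6 = 6.09148
Geometric mean = exp(6.09148) = 442.08 ms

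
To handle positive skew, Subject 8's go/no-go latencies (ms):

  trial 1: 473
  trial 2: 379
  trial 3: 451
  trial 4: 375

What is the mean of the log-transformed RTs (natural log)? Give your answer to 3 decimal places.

6.034

ln(RT): 6.1591, 5.9375, 6.1115, 5.9269
Σ ln(RT) = 24.1350
Mean = 24.1350/4 = 6.03376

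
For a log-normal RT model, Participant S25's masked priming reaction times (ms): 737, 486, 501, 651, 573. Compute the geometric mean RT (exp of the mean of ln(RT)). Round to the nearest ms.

ln(RT): 6.6026, 6.1862, 6.2166, 6.4785, 6.3509
Mean ln(RT) = 31.8348/5 = 6.36696
Geometric mean = exp(6.36696) = 582.28 ms

582 ms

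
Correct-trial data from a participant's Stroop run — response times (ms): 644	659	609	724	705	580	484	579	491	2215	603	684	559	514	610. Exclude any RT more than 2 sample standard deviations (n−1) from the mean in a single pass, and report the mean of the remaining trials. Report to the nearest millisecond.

n = 15, ΣRT = 10660, M = 710.667
Σ(x−M)² = 2498837.33; s = √(2498837.33/14) = 422.479
Cutoffs: 710.667 ± 2·422.479 → [-134.3, 1555.6]
Outside: 2215 → excluded.
Retained (n=14): Σ = 8445, mean = 8445/14 = 603.214

603 ms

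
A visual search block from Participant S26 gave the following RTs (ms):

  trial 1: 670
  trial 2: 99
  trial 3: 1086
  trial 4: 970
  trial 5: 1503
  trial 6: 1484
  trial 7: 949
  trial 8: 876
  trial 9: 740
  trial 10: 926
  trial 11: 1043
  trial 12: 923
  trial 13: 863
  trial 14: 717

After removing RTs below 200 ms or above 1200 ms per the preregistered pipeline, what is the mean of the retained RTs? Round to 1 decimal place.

887.5 ms

Excluded: 99, 1484, 1503
Retained (n=11): Σ = 9763
Mean = 9763/11 = 887.5455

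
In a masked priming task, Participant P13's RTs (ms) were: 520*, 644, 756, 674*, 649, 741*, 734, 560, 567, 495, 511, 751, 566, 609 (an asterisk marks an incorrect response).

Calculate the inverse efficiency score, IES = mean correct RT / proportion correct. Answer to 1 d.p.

Correct trials (n=11): 644, 756, 649, 734, 560, 567, 495, 511, 751, 566, 609
Mean correct RT = 6842/11 = 622.0000 ms
Proportion correct = 11/14
IES = 622.0000 / (11/14) = 791.636 ms

791.6 ms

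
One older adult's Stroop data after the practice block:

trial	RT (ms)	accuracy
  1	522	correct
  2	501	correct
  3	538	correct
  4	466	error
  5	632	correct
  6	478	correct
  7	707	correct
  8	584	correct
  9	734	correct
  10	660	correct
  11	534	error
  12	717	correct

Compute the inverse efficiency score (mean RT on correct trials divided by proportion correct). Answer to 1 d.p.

728.8 ms

Correct trials (n=10): 522, 501, 538, 632, 478, 707, 584, 734, 660, 717
Mean correct RT = 6073/10 = 607.3000 ms
Proportion correct = 10/12
IES = 607.3000 / (10/12) = 728.760 ms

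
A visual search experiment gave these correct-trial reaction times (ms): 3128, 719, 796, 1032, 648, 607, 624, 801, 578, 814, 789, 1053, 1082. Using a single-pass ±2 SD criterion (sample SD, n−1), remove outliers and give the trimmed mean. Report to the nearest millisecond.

n = 13, ΣRT = 12671, M = 974.692
Σ(x−M)² = 5367722.77; s = √(5367722.77/12) = 668.813
Cutoffs: 974.692 ± 2·668.813 → [-362.9, 2312.3]
Outside: 3128 → excluded.
Retained (n=12): Σ = 9543, mean = 9543/12 = 795.250

795 ms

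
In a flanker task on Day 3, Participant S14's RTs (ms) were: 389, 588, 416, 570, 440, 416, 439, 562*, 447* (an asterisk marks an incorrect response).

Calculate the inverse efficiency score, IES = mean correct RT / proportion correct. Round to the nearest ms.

Correct trials (n=7): 389, 588, 416, 570, 440, 416, 439
Mean correct RT = 3258/7 = 465.4286 ms
Proportion correct = 7/9
IES = 465.4286 / (7/9) = 598.408 ms

598 ms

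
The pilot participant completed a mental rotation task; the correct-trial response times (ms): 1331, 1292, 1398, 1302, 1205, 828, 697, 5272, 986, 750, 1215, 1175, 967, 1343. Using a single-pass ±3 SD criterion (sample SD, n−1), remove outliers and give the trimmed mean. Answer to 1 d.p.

1114.5 ms

n = 14, ΣRT = 19761, M = 1411.500
Σ(x−M)² = 16745467.50; s = √(16745467.50/13) = 1134.951
Cutoffs: 1411.500 ± 3·1134.951 → [-1993.4, 4816.4]
Outside: 5272 → excluded.
Retained (n=13): Σ = 14489, mean = 14489/13 = 1114.538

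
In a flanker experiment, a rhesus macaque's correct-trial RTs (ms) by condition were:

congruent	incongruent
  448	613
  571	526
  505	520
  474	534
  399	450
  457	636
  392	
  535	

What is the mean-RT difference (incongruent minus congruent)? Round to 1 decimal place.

M(congruent) = 3781/8 = 472.625
M(incongruent) = 3279/6 = 546.500
Difference = 546.500 − 472.625 = 73.875 ms

73.9 ms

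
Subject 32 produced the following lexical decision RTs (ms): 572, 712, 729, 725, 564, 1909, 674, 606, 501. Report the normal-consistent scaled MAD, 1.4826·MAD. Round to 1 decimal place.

100.8 ms

Sorted: 501, 564, 572, 606, 674, 712, 725, 729, 1909 → median = 674
|x − 674| sorted: 0, 38, 51, 55, 68, 102, 110, 173, 1235 → MAD = 68
Robust SD ≈ 1.4826 × 68 = 100.817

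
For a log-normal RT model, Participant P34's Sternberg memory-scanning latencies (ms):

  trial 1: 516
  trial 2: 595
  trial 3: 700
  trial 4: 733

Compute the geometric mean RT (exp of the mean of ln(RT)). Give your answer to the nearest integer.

ln(RT): 6.2461, 6.3886, 6.5511, 6.5971
Mean ln(RT) = 25.7829/4 = 6.44572
Geometric mean = exp(6.44572) = 630.00 ms

630 ms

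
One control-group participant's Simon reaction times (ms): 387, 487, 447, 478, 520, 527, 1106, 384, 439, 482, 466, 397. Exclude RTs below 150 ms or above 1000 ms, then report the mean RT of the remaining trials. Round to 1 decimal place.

455.8 ms

Excluded: 1106
Retained (n=11): Σ = 5014
Mean = 5014/11 = 455.8182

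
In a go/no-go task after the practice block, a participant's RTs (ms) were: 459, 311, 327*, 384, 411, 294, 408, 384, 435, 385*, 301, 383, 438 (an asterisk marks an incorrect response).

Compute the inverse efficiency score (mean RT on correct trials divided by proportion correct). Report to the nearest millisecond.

Correct trials (n=11): 459, 311, 384, 411, 294, 408, 384, 435, 301, 383, 438
Mean correct RT = 4208/11 = 382.5455 ms
Proportion correct = 11/13
IES = 382.5455 / (11/13) = 452.099 ms

452 ms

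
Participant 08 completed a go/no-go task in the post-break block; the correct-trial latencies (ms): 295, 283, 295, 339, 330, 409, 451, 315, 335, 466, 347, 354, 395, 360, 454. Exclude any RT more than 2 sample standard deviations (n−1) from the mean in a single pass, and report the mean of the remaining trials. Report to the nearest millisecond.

362 ms

n = 15, ΣRT = 5428, M = 361.867
Σ(x−M)² = 50501.73; s = √(50501.73/14) = 60.061
Cutoffs: 361.867 ± 2·60.061 → [241.7, 482.0]
No RTs fall outside the cutoffs; all 15 retained. Mean = 5428/15 = 361.867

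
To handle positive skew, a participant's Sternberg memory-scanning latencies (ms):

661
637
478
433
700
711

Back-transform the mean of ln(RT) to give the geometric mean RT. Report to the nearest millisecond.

593 ms

ln(RT): 6.4938, 6.4568, 6.1696, 6.0707, 6.5511, 6.5667
Mean ln(RT) = 38.3086/6 = 6.38477
Geometric mean = exp(6.38477) = 592.75 ms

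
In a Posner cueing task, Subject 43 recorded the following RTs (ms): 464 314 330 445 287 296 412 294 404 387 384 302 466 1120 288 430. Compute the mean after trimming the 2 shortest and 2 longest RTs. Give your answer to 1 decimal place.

Sorted: 287, 288, 294, 296, 302, 314, 330, 384, 387, 404, 412, 430, 445, 464, 466, 1120
Drop lowest 2 (287, 288) and highest 2 (466, 1120)
Remaining (n=12): Σ = 4462, mean = 4462/12 = 371.833

371.8 ms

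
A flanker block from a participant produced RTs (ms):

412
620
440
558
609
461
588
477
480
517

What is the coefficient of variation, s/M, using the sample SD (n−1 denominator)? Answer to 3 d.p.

n = 10, Σ = 5162, M = 516.2000
Σ(x−M)² = 48847.600; s = √(48847.600/9) = 73.6716
CV = 73.6716 / 516.2000 = 0.14272

0.143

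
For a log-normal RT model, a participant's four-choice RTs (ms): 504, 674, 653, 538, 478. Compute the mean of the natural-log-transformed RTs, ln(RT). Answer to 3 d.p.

ln(RT): 6.2226, 6.5132, 6.4816, 6.2879, 6.1696
Σ ln(RT) = 31.6749
Mean = 31.6749/5 = 6.33497

6.335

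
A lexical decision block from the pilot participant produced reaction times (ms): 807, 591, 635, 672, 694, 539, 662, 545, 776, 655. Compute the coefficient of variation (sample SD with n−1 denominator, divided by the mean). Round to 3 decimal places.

n = 10, Σ = 6576, M = 657.6000
Σ(x−M)² = 69588.400; s = √(69588.400/9) = 87.9320
CV = 87.9320 / 657.6000 = 0.13372

0.134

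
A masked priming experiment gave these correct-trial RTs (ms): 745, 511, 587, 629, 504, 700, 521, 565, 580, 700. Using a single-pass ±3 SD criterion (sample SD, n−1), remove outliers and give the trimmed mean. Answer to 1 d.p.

604.2 ms

n = 10, ΣRT = 6042, M = 604.200
Σ(x−M)² = 66861.60; s = √(66861.60/9) = 86.192
Cutoffs: 604.200 ± 3·86.192 → [345.6, 862.8]
No RTs fall outside the cutoffs; all 10 retained. Mean = 6042/10 = 604.200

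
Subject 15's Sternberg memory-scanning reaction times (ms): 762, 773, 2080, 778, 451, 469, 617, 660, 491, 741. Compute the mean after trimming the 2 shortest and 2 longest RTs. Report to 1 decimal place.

Sorted: 451, 469, 491, 617, 660, 741, 762, 773, 778, 2080
Drop lowest 2 (451, 469) and highest 2 (778, 2080)
Remaining (n=6): Σ = 4044, mean = 4044/6 = 674.000

674.0 ms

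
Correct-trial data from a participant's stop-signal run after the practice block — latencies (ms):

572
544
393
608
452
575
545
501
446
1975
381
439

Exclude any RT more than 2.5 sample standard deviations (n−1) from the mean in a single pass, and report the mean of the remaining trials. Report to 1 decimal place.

n = 12, ΣRT = 7431, M = 619.250
Σ(x−M)² = 2065964.25; s = √(2065964.25/11) = 433.376
Cutoffs: 619.250 ± 2.5·433.376 → [-464.2, 1702.7]
Outside: 1975 → excluded.
Retained (n=11): Σ = 5456, mean = 5456/11 = 496.000

496.0 ms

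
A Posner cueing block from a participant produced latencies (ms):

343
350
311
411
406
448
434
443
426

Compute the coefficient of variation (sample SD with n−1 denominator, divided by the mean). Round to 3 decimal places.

0.125

n = 9, Σ = 3572, M = 396.8889
Σ(x−M)² = 19724.889; s = √(19724.889/8) = 49.6549
CV = 49.6549 / 396.8889 = 0.12511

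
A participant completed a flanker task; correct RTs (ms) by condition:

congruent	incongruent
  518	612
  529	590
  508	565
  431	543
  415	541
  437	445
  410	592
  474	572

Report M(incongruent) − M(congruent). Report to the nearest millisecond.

92 ms

M(congruent) = 3722/8 = 465.250
M(incongruent) = 4460/8 = 557.500
Difference = 557.500 − 465.250 = 92.250 ms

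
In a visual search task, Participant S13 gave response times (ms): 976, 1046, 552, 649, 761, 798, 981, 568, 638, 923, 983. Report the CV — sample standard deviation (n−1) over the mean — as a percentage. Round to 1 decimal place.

n = 11, Σ = 8875, M = 806.8182
Σ(x−M)² = 338257.636; s = √(338257.636/10) = 183.9178
CV = 183.9178 / 806.8182 = 0.22795 = 22.795%

22.8%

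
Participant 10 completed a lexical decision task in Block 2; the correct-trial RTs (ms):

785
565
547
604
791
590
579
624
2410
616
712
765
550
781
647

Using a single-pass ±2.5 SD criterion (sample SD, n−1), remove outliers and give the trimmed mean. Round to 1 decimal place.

n = 15, ΣRT = 11566, M = 771.067
Σ(x−M)² = 2990510.93; s = √(2990510.93/14) = 462.177
Cutoffs: 771.067 ± 2.5·462.177 → [-384.4, 1926.5]
Outside: 2410 → excluded.
Retained (n=14): Σ = 9156, mean = 9156/14 = 654.000

654.0 ms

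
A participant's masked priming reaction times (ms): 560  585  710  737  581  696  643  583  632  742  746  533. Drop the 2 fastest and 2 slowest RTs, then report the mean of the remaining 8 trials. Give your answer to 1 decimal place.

645.9 ms

Sorted: 533, 560, 581, 583, 585, 632, 643, 696, 710, 737, 742, 746
Drop lowest 2 (533, 560) and highest 2 (742, 746)
Remaining (n=8): Σ = 5167, mean = 5167/8 = 645.875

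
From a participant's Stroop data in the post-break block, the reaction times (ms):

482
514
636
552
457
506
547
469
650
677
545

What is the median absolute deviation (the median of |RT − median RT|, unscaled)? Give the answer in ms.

Sorted: 457, 469, 482, 506, 514, 545, 547, 552, 636, 650, 677 → median = 545
|x − 545|: 63, 31, 91, 7, 88, 39, 2, 76, 105, 132, 0
Sorted deviations: 0, 2, 7, 31, 39, 63, 76, 88, 91, 105, 132 → MAD = 63

63 ms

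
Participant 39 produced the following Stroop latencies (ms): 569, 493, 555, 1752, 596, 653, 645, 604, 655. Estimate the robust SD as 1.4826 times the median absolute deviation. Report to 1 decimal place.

72.6 ms

Sorted: 493, 555, 569, 596, 604, 645, 653, 655, 1752 → median = 604
|x − 604| sorted: 0, 8, 35, 41, 49, 49, 51, 111, 1148 → MAD = 49
Robust SD ≈ 1.4826 × 49 = 72.647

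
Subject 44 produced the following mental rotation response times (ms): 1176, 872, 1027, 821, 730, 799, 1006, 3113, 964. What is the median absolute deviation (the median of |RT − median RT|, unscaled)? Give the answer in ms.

Sorted: 730, 799, 821, 872, 964, 1006, 1027, 1176, 3113 → median = 964
|x − 964|: 212, 92, 63, 143, 234, 165, 42, 2149, 0
Sorted deviations: 0, 42, 63, 92, 143, 165, 212, 234, 2149 → MAD = 143

143 ms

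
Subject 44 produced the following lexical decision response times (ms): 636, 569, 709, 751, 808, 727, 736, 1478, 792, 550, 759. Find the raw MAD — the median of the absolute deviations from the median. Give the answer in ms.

Sorted: 550, 569, 636, 709, 727, 736, 751, 759, 792, 808, 1478 → median = 736
|x − 736|: 100, 167, 27, 15, 72, 9, 0, 742, 56, 186, 23
Sorted deviations: 0, 9, 15, 23, 27, 56, 72, 100, 167, 186, 742 → MAD = 56

56 ms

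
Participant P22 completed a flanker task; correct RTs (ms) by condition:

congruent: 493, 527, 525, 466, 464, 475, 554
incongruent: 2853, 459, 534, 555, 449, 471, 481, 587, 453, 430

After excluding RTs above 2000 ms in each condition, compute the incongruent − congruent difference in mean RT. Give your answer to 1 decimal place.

-9.6 ms

incongruent: exclude 2853
M(congruent) = 3504/7 = 500.571
M(incongruent) = 4419/9 = 491.000
Difference = 491.000 − 500.571 = -9.571 ms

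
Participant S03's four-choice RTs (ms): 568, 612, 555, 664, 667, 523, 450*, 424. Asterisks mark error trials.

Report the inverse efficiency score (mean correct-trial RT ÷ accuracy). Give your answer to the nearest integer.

Correct trials (n=7): 568, 612, 555, 664, 667, 523, 424
Mean correct RT = 4013/7 = 573.2857 ms
Proportion correct = 7/8
IES = 573.2857 / (7/8) = 655.184 ms

655 ms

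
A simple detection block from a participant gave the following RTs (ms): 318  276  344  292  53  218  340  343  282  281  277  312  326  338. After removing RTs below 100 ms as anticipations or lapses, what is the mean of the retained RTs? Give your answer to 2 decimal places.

303.62 ms

Excluded: 53
Retained (n=13): Σ = 3947
Mean = 3947/13 = 303.6154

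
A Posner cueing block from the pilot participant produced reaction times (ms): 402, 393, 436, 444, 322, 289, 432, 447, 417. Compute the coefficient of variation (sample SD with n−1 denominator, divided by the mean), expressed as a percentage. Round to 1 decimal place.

n = 9, Σ = 3582, M = 398.0000
Σ(x−M)² = 25176.000; s = √(25176.000/8) = 56.0981
CV = 56.0981 / 398.0000 = 0.14095 = 14.095%

14.1%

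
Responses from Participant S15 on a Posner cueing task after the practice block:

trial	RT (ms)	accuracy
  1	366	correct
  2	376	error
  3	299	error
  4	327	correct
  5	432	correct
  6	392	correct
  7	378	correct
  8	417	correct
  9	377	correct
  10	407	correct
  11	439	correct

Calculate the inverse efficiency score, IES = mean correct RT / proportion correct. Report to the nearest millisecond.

480 ms

Correct trials (n=9): 366, 327, 432, 392, 378, 417, 377, 407, 439
Mean correct RT = 3535/9 = 392.7778 ms
Proportion correct = 9/11
IES = 392.7778 / (9/11) = 480.062 ms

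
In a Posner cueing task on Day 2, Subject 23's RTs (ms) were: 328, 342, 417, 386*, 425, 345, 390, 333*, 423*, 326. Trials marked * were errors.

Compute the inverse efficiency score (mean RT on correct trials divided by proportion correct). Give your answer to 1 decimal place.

Correct trials (n=7): 328, 342, 417, 425, 345, 390, 326
Mean correct RT = 2573/7 = 367.5714 ms
Proportion correct = 7/10
IES = 367.5714 / (7/10) = 525.102 ms

525.1 ms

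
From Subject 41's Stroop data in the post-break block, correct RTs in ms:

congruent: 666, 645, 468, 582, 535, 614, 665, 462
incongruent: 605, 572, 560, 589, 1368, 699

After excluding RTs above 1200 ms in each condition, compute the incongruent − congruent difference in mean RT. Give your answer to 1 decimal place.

25.4 ms

incongruent: exclude 1368
M(congruent) = 4637/8 = 579.625
M(incongruent) = 3025/5 = 605.000
Difference = 605.000 − 579.625 = 25.375 ms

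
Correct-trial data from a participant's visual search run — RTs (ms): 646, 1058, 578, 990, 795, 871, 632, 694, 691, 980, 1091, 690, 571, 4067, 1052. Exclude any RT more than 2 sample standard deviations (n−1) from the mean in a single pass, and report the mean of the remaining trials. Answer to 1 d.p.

809.9 ms

n = 15, ΣRT = 15406, M = 1027.067
Σ(x−M)² = 10377096.93; s = √(10377096.93/14) = 860.942
Cutoffs: 1027.067 ± 2·860.942 → [-694.8, 2749.0]
Outside: 4067 → excluded.
Retained (n=14): Σ = 11339, mean = 11339/14 = 809.929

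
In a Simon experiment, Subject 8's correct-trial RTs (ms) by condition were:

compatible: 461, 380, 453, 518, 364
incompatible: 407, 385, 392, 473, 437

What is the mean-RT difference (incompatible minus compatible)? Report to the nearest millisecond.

M(compatible) = 2176/5 = 435.200
M(incompatible) = 2094/5 = 418.800
Difference = 418.800 − 435.200 = -16.400 ms

-16 ms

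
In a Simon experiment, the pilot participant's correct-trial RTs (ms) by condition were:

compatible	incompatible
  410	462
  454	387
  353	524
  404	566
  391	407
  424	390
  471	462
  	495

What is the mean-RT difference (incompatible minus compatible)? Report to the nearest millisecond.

M(compatible) = 2907/7 = 415.286
M(incompatible) = 3693/8 = 461.625
Difference = 461.625 − 415.286 = 46.339 ms

46 ms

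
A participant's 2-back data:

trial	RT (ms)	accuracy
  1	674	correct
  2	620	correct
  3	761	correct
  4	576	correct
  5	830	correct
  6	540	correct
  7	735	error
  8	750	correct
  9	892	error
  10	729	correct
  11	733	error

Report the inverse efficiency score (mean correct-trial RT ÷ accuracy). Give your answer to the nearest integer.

Correct trials (n=8): 674, 620, 761, 576, 830, 540, 750, 729
Mean correct RT = 5480/8 = 685.0000 ms
Proportion correct = 8/11
IES = 685.0000 / (8/11) = 941.875 ms

942 ms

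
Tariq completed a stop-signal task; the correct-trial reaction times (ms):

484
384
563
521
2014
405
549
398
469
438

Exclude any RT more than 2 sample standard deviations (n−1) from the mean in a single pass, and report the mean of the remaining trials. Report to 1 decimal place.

467.9 ms

n = 10, ΣRT = 6225, M = 622.500
Σ(x−M)² = 2186890.50; s = √(2186890.50/9) = 492.938
Cutoffs: 622.500 ± 2·492.938 → [-363.4, 1608.4]
Outside: 2014 → excluded.
Retained (n=9): Σ = 4211, mean = 4211/9 = 467.889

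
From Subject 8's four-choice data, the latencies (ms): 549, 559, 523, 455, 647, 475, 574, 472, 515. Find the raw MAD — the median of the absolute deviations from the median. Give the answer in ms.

Sorted: 455, 472, 475, 515, 523, 549, 559, 574, 647 → median = 523
|x − 523|: 26, 36, 0, 68, 124, 48, 51, 51, 8
Sorted deviations: 0, 8, 26, 36, 48, 51, 51, 68, 124 → MAD = 48

48 ms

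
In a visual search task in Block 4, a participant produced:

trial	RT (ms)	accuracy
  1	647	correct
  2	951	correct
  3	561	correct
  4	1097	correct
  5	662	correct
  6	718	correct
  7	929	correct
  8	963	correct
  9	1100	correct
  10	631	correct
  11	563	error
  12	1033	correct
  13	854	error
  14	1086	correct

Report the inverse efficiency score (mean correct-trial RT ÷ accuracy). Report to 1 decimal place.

1009.0 ms

Correct trials (n=12): 647, 951, 561, 1097, 662, 718, 929, 963, 1100, 631, 1033, 1086
Mean correct RT = 10378/12 = 864.8333 ms
Proportion correct = 12/14
IES = 864.8333 / (12/14) = 1008.972 ms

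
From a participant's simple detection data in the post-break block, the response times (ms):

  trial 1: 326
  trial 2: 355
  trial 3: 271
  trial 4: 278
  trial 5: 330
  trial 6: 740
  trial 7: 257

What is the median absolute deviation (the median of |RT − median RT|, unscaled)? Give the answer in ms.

48 ms

Sorted: 257, 271, 278, 326, 330, 355, 740 → median = 326
|x − 326|: 0, 29, 55, 48, 4, 414, 69
Sorted deviations: 0, 4, 29, 48, 55, 69, 414 → MAD = 48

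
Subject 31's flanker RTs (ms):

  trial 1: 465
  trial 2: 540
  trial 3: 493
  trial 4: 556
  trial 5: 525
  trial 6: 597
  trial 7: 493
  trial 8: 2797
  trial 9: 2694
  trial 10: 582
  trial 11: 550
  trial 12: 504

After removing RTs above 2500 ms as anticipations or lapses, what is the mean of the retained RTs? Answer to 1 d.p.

Excluded: 2694, 2797
Retained (n=10): Σ = 5305
Mean = 5305/10 = 530.5000

530.5 ms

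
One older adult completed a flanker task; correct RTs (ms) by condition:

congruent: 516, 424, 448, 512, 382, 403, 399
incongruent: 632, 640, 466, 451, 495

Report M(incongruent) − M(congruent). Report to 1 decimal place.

M(congruent) = 3084/7 = 440.571
M(incongruent) = 2684/5 = 536.800
Difference = 536.800 − 440.571 = 96.229 ms

96.2 ms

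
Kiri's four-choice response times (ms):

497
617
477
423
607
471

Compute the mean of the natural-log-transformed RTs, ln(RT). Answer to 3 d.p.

6.235

ln(RT): 6.2086, 6.4249, 6.1675, 6.0474, 6.4085, 6.1549
Σ ln(RT) = 37.4117
Mean = 37.4117/6 = 6.23529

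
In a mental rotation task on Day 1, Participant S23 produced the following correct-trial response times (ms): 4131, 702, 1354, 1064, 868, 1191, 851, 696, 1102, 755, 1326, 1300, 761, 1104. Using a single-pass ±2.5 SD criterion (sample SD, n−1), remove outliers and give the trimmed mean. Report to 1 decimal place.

n = 14, ΣRT = 17205, M = 1228.929
Σ(x−M)² = 9790824.93; s = √(9790824.93/13) = 867.837
Cutoffs: 1228.929 ± 2.5·867.837 → [-940.7, 3398.5]
Outside: 4131 → excluded.
Retained (n=13): Σ = 13074, mean = 13074/13 = 1005.692

1005.7 ms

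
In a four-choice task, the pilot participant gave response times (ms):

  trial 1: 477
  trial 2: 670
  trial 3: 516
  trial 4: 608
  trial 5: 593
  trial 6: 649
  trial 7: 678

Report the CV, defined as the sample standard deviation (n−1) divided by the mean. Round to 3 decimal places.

0.129

n = 7, Σ = 4191, M = 598.7143
Σ(x−M)² = 35671.429; s = √(35671.429/6) = 77.1054
CV = 77.1054 / 598.7143 = 0.12878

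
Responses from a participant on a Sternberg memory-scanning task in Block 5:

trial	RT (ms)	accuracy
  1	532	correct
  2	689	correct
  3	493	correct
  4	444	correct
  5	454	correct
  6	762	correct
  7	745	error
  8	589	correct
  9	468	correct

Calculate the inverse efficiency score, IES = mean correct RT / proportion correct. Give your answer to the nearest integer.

Correct trials (n=8): 532, 689, 493, 444, 454, 762, 589, 468
Mean correct RT = 4431/8 = 553.8750 ms
Proportion correct = 8/9
IES = 553.8750 / (8/9) = 623.109 ms

623 ms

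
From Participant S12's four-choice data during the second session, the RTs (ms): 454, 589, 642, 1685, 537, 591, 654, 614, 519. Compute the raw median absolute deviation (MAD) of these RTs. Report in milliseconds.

54 ms

Sorted: 454, 519, 537, 589, 591, 614, 642, 654, 1685 → median = 591
|x − 591|: 137, 2, 51, 1094, 54, 0, 63, 23, 72
Sorted deviations: 0, 2, 23, 51, 54, 63, 72, 137, 1094 → MAD = 54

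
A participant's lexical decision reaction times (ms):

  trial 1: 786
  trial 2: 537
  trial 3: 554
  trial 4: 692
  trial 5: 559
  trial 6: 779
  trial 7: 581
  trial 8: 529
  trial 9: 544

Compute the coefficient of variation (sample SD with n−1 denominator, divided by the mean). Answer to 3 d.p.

0.170

n = 9, Σ = 5561, M = 617.8889
Σ(x−M)² = 88524.889; s = √(88524.889/8) = 105.1932
CV = 105.1932 / 617.8889 = 0.17025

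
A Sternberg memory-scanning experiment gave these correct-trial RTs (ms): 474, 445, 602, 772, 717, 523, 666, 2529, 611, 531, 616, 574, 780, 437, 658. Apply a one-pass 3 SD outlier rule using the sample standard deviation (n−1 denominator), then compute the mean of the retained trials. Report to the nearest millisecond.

600 ms

n = 15, ΣRT = 10935, M = 729.000
Σ(x−M)² = 3633036.00; s = √(3633036.00/14) = 509.414
Cutoffs: 729.000 ± 3·509.414 → [-799.2, 2257.2]
Outside: 2529 → excluded.
Retained (n=14): Σ = 8406, mean = 8406/14 = 600.429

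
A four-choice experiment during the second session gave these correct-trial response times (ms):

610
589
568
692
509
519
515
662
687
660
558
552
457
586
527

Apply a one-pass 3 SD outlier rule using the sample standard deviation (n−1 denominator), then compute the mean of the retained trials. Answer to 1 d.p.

n = 15, ΣRT = 8691, M = 579.400
Σ(x−M)² = 70465.60; s = √(70465.60/14) = 70.945
Cutoffs: 579.400 ± 3·70.945 → [366.6, 792.2]
No RTs fall outside the cutoffs; all 15 retained. Mean = 8691/15 = 579.400

579.4 ms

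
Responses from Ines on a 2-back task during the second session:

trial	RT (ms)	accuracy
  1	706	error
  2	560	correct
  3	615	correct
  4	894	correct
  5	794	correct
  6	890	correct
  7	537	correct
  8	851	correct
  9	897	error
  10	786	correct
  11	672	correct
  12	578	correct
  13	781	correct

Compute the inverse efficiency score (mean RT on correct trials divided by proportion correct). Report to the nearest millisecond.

Correct trials (n=11): 560, 615, 894, 794, 890, 537, 851, 786, 672, 578, 781
Mean correct RT = 7958/11 = 723.4545 ms
Proportion correct = 11/13
IES = 723.4545 / (11/13) = 854.992 ms

855 ms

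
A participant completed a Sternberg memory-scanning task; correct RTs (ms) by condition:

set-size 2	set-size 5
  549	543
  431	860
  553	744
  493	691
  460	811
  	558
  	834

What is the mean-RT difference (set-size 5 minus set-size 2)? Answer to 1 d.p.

M(set-size 2) = 2486/5 = 497.200
M(set-size 5) = 5041/7 = 720.143
Difference = 720.143 − 497.200 = 222.943 ms

222.9 ms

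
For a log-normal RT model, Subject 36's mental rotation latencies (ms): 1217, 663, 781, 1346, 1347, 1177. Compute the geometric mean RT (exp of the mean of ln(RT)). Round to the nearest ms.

1051 ms

ln(RT): 7.1041, 6.4968, 6.6606, 7.2049, 7.2056, 7.0707
Mean ln(RT) = 41.7427/6 = 6.95712
Geometric mean = exp(6.95712) = 1050.61 ms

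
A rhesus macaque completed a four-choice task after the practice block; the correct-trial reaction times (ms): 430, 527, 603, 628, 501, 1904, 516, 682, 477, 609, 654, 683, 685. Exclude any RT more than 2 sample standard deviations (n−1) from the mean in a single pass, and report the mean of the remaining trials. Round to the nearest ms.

n = 13, ΣRT = 8899, M = 684.538
Σ(x−M)² = 1698351.23; s = √(1698351.23/12) = 376.204
Cutoffs: 684.538 ± 2·376.204 → [-67.9, 1436.9]
Outside: 1904 → excluded.
Retained (n=12): Σ = 6995, mean = 6995/12 = 582.917

583 ms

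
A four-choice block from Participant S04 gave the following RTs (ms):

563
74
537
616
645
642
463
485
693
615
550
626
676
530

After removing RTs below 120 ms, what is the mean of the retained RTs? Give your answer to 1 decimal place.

587.8 ms

Excluded: 74
Retained (n=13): Σ = 7641
Mean = 7641/13 = 587.7692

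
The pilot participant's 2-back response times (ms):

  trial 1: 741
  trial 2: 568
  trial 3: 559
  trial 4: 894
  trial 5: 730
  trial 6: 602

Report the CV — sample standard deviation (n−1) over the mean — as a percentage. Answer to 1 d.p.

n = 6, Σ = 4094, M = 682.3333
Σ(x−M)² = 85253.333; s = √(85253.333/5) = 130.5782
CV = 130.5782 / 682.3333 = 0.19137 = 19.137%

19.1%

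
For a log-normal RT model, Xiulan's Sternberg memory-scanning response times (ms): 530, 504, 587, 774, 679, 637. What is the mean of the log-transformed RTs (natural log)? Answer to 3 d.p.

ln(RT): 6.2729, 6.2226, 6.3750, 6.6516, 6.5206, 6.4568
Σ ln(RT) = 38.4994
Mean = 38.4994/6 = 6.41657

6.417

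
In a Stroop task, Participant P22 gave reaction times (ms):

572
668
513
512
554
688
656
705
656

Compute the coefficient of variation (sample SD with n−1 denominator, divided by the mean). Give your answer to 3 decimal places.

n = 9, Σ = 5524, M = 613.7778
Σ(x−M)² = 46169.556; s = √(46169.556/8) = 75.9684
CV = 75.9684 / 613.7778 = 0.12377

0.124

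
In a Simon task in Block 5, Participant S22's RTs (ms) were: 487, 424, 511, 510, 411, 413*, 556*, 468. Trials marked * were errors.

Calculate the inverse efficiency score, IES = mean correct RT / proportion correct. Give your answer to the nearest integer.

Correct trials (n=6): 487, 424, 511, 510, 411, 468
Mean correct RT = 2811/6 = 468.5000 ms
Proportion correct = 6/8
IES = 468.5000 / (6/8) = 624.667 ms

625 ms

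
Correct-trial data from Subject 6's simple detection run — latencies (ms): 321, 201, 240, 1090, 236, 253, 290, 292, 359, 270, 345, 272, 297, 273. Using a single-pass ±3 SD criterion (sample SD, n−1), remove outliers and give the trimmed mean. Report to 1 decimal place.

280.7 ms

n = 14, ΣRT = 4739, M = 338.500
Σ(x−M)² = 631587.50; s = √(631587.50/13) = 220.417
Cutoffs: 338.500 ± 3·220.417 → [-322.8, 999.8]
Outside: 1090 → excluded.
Retained (n=13): Σ = 3649, mean = 3649/13 = 280.692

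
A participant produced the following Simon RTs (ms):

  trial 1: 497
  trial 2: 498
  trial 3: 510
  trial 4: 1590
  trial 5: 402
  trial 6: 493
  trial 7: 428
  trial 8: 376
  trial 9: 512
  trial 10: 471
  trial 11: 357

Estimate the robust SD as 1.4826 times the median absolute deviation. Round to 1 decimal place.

Sorted: 357, 376, 402, 428, 471, 493, 497, 498, 510, 512, 1590 → median = 493
|x − 493| sorted: 0, 4, 5, 17, 19, 22, 65, 91, 117, 136, 1097 → MAD = 22
Robust SD ≈ 1.4826 × 22 = 32.617

32.6 ms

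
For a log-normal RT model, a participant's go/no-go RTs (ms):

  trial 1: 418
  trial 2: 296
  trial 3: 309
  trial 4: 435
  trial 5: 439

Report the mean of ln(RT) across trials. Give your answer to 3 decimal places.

5.924

ln(RT): 6.0355, 5.6904, 5.7333, 6.0753, 6.0845
Σ ln(RT) = 29.6190
Mean = 29.6190/5 = 5.92381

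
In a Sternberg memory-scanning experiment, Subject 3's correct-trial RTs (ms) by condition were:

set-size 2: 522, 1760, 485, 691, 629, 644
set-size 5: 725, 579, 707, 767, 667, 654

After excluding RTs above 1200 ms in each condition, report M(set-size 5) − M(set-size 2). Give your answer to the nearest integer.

89 ms

set-size 2: exclude 1760
M(set-size 2) = 2971/5 = 594.200
M(set-size 5) = 4099/6 = 683.167
Difference = 683.167 − 594.200 = 88.967 ms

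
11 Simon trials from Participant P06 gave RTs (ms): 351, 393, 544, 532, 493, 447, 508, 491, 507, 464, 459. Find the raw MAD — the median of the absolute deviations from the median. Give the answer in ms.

Sorted: 351, 393, 447, 459, 464, 491, 493, 507, 508, 532, 544 → median = 491
|x − 491|: 140, 98, 53, 41, 2, 44, 17, 0, 16, 27, 32
Sorted deviations: 0, 2, 16, 17, 27, 32, 41, 44, 53, 98, 140 → MAD = 32

32 ms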